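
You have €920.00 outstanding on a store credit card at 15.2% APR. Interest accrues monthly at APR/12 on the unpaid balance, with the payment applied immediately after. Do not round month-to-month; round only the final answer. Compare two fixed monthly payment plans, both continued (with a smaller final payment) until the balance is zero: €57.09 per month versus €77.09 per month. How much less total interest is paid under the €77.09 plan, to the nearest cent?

€31.80

Monthly rate r = 15.2%/12 = 1.26667% = 0.0126667.
At €57.09/mo: n = ⌈−ln(1 − rB₀/P)/ln(1+r)⌉ = 19 payments (last €7.94); total interest = total paid − €920.00 = €115.56.
At €77.09/mo: 14 payments (last €1.59); total interest €83.76.
Interest saved = €115.56 − €83.76 = €31.80.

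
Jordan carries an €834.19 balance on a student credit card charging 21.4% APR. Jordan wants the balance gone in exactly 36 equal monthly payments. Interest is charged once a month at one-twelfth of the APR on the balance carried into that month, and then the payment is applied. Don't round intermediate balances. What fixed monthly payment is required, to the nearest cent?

Monthly rate r = 21.4%/12 = 1.78333% = 0.0178333.
Level-payment amortization: P = B₀·r / (1 − (1+r)^(−n)) = 834.19·0.0178333 / (1 − 1.01783^(−36)).
Denominator 1 − (1+r)^(−36) = 0.470775558.
P = 14.8764 / 0.470775558 ≈ 31.60.

€31.60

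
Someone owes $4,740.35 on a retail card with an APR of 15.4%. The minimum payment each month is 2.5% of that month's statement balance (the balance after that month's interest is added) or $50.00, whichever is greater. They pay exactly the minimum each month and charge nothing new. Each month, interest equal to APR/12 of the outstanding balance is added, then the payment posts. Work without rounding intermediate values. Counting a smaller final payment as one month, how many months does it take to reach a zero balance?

126 months

Monthly rate r = 15.4%/12 = 1.28333% = 0.0128333.
While 2.5% of the post-interest balance exceeds $50.00, each month B ← (B·(1+r))·(1 − 0.025), i.e. B shrinks by the factor (1+r)·0.975 = 0.98751.
This holds for months 1–70. Entering month 71 the balance is $1,966.95; 2.5% of the post-interest balance is now below $50.00, so the flat $50.00 minimum applies from here.
From month 71 a fixed $50.00 at rate r clears $1,966.95 in 56 more payments. Total: 70 + 56 = 126 months.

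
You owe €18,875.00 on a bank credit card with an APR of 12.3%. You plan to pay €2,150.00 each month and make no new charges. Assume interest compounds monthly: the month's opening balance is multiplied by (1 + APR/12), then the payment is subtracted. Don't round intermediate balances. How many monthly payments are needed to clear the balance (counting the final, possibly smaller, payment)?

Monthly rate r = 12.3%/12 = 1.025% = 0.01025.
Recurrence: B ← B·(1+r) − €2,150.00.
Month 1: interest €193.47; balance after payment €16,918.47.
Month 2: interest €173.41; balance after payment €14,941.88.
Closed form: n = −ln(1 − rB₀/P)/ln(1+r) = −ln(0.91001)/ln(1.01025) ≈ 9.247, so the balance reaches zero during payment 10.

10 months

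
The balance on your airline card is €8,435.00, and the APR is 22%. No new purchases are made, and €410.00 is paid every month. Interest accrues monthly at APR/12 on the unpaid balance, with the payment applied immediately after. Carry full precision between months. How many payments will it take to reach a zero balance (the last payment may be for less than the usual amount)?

27 payments

Monthly rate r = 22%/12 = 1.83333% = 0.0183333.
Recurrence: B ← B·(1+r) − €410.00.
Month 1: interest €154.64; balance after payment €8,179.64.
Month 2: interest €149.96; balance after payment €7,919.60.
Closed form: n = −ln(1 − rB₀/P)/ln(1+r) = −ln(0.62283)/ln(1.01833) ≈ 26.063, so the balance reaches zero during payment 27.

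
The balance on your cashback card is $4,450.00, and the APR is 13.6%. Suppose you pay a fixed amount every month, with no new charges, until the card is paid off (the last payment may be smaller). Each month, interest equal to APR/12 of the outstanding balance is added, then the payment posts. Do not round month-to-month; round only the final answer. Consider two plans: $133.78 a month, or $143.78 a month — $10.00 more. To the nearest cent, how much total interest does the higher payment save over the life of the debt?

$105.89

Monthly rate r = 13.6%/12 = 1.13333% = 0.0113333.
At $133.78/mo: n = ⌈−ln(1 − rB₀/P)/ln(1+r)⌉ = 42 payments (last $132.19); total interest = total paid − $4,450.00 = $1,167.17.
At $143.78/mo: 39 payments (last $47.64); total interest $1,061.28.
Interest saved = $1,167.17 − $1,061.28 = $105.89.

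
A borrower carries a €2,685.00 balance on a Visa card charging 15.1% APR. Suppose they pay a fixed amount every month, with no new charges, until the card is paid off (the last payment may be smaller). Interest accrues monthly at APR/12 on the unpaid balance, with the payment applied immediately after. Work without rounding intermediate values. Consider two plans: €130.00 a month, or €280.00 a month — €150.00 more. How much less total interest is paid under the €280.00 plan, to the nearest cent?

Monthly rate r = 15.1%/12 = 1.25833% = 0.0125833.
At €130.00/mo: n = ⌈−ln(1 − rB₀/P)/ln(1+r)⌉ = 25 payments (last €8.85); total interest = total paid − €2,685.00 = €443.85.
At €280.00/mo: 11 payments (last €79.65); total interest €194.65.
Interest saved = €443.85 − €194.65 = €249.20.

€249.20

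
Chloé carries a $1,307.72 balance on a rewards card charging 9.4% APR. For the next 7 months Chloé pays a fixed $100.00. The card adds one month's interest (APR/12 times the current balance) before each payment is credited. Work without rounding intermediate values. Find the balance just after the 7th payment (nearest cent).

Monthly rate r = 9.4%/12 = 0.783333% = 0.00783333.
Each month: B ← B·(1+r) − $100.00.
Month 1: interest $10.24; balance after payment $1,217.96.
Month 2: interest $9.54; balance after payment $1,127.50.
Month 3: interest $8.83; balance after payment $1,036.34.
Month 4: interest $8.12; balance after payment $944.45.
Month 5: interest $7.40; balance after payment $851.85.
Month 6: interest $6.67; balance after payment $758.53.
Month 7: interest $5.94; balance after payment $664.47.

$664.47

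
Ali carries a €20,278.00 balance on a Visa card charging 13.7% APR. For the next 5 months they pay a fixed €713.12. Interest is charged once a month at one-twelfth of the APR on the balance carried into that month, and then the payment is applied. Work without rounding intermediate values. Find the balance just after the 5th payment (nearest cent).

€17,814.32

Monthly rate r = 13.7%/12 = 1.14167% = 0.0114167.
Each month: B ← B·(1+r) − €713.12.
Month 1: interest €231.51; balance after payment €19,796.39.
Month 2: interest €226.01; balance after payment €19,309.28.
Month 3: interest €220.45; balance after payment €18,816.60.
Month 4: interest €214.82; balance after payment €18,318.31.
Month 5: interest €209.13; balance after payment €17,814.32.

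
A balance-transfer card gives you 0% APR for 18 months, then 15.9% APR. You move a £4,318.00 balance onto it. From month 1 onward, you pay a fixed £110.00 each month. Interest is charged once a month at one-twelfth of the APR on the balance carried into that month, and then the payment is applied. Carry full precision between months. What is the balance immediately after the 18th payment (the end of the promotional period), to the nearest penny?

£2,338.00

Promo months 1–18 at r₀ = 0%/12 = 0; months 19+ at r₁ = 15.9%/12 = 0.01325.
After month 18 (no interest yet): B = £4,318.00 − 18·£110.00 = £2,338.00.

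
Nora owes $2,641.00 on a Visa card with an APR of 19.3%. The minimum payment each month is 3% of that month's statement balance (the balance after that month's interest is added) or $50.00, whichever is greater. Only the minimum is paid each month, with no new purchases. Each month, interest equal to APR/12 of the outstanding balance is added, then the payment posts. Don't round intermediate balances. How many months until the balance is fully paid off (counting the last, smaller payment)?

80 months

Monthly rate r = 19.3%/12 = 1.60833% = 0.0160833.
While 3% of the post-interest balance exceeds $50.00, each month B ← (B·(1+r))·(1 − 0.03), i.e. B shrinks by the factor (1+r)·0.97 = 0.9856.
This holds for months 1–33. Entering month 34 the balance is $1,636.45; 3% of the post-interest balance is now below $50.00, so the flat $50.00 minimum applies from here.
From month 34 a fixed $50.00 at rate r clears $1,636.45 in 47 more payments. Total: 33 + 47 = 80 months.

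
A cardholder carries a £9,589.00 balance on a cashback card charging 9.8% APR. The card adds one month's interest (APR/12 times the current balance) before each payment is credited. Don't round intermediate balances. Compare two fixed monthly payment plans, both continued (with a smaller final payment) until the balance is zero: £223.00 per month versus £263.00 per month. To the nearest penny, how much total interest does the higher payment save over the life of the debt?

£430.31

Monthly rate r = 9.8%/12 = 0.816667% = 0.00816667.
At £223.00/mo: n = ⌈−ln(1 − rB₀/P)/ln(1+r)⌉ = 54 payments (last £41.37); total interest = total paid − £9,589.00 = £2,271.37.
At £263.00/mo: 44 payments (last £121.06); total interest £1,841.06.
Interest saved = £2,271.37 − £1,841.06 = £430.31.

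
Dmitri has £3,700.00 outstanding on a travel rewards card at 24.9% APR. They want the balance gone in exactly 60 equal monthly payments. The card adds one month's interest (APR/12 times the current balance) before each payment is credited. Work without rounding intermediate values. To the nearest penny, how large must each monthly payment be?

Monthly rate r = 24.9%/12 = 2.075% = 0.02075.
Level-payment amortization: P = B₀·r / (1 − (1+r)^(−n)) = 3700.00·0.02075 / (1 − 1.02075^(−60)).
Denominator 1 − (1+r)^(−60) = 0.708366987.
P = 76.775 / 0.708366987 ≈ 108.38.

£108.38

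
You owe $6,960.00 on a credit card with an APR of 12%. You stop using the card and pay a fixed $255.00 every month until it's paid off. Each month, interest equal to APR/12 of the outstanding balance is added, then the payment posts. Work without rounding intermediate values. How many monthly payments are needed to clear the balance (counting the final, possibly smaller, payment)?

33 months

Monthly rate r = 12%/12 = 1% = 0.01.
Recurrence: B ← B·(1+r) − $255.00.
Month 1: interest $69.60; balance after payment $6,774.60.
Month 2: interest $67.75; balance after payment $6,587.35.
Closed form: n = −ln(1 − rB₀/P)/ln(1+r) = −ln(0.72706)/ln(1.01) ≈ 32.034, so the balance reaches zero during payment 33.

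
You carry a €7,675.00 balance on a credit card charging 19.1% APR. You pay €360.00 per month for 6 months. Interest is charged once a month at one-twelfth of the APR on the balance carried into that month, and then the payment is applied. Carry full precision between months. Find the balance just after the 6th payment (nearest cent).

€6,189.96

Monthly rate r = 19.1%/12 = 1.59167% = 0.0159167.
Each month: B ← B·(1+r) − €360.00.
Month 1: interest €122.16; balance after payment €7,437.16.
Month 2: interest €118.37; balance after payment €7,195.54.
Month 3: interest €114.53; balance after payment €6,950.06.
Month 4: interest €110.62; balance after payment €6,700.69.
Month 5: interest €106.65; balance after payment €6,447.34.
Month 6: interest €102.62; balance after payment €6,189.96.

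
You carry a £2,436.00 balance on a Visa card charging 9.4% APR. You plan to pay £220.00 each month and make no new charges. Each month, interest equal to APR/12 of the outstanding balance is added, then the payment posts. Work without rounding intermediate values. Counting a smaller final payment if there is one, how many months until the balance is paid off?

Monthly rate r = 9.4%/12 = 0.783333% = 0.00783333.
Recurrence: B ← B·(1+r) − £220.00.
Month 1: interest £19.08; balance after payment £2,235.08.
Month 2: interest £17.51; balance after payment £2,032.59.
Closed form: n = −ln(1 − rB₀/P)/ln(1+r) = −ln(0.91326)/ln(1.00783) ≈ 11.628, so the balance reaches zero during payment 12.

12 payments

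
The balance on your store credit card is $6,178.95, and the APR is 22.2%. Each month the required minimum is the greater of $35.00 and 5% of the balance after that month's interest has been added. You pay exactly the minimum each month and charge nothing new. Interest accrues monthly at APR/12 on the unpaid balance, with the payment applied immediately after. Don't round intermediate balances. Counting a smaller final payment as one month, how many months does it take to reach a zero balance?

92 months

Monthly rate r = 22.2%/12 = 1.85% = 0.0185.
While 5% of the post-interest balance exceeds $35.00, each month B ← (B·(1+r))·(1 − 0.05), i.e. B shrinks by the factor (1+r)·0.95 = 0.96757.
This holds for months 1–67. Entering month 68 the balance is $678.87; 5% of the post-interest balance is now below $35.00, so the flat $35.00 minimum applies from here.
From month 68 a fixed $35.00 at rate r clears $678.87 in 25 more payments. Total: 67 + 25 = 92 months.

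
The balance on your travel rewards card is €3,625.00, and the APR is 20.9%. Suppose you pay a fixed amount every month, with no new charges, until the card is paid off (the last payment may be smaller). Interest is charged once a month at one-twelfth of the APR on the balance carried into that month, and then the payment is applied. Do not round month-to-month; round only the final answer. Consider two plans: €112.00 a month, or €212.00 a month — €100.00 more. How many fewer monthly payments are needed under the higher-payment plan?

28 fewer payments

Monthly rate r = 20.9%/12 = 1.74167% = 0.0174167.
At €112.00/mo: n = ⌈−ln(1 − rB₀/P)/ln(1+r)⌉ = 49 payments (last €4.20); total interest = total paid − €3,625.00 = €1,755.20.
At €212.00/mo: 21 payments (last €101.31); total interest €716.31.
Payments saved = 49 − 21 = 28.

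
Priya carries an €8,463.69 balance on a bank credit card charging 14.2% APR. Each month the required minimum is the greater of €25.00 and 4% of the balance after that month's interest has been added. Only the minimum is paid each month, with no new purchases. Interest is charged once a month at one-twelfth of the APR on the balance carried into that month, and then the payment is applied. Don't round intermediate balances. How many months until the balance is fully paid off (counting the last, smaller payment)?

Monthly rate r = 14.2%/12 = 1.18333% = 0.0118333.
While 4% of the post-interest balance exceeds €25.00, each month B ← (B·(1+r))·(1 − 0.04), i.e. B shrinks by the factor (1+r)·0.96 = 0.97136.
This holds for months 1–91. Entering month 92 the balance is €601.39; 4% of the post-interest balance is now below €25.00, so the flat €25.00 minimum applies from here.
From month 92 a fixed €25.00 at rate r clears €601.39 in 29 more payments. Total: 91 + 29 = 120 months.

120 months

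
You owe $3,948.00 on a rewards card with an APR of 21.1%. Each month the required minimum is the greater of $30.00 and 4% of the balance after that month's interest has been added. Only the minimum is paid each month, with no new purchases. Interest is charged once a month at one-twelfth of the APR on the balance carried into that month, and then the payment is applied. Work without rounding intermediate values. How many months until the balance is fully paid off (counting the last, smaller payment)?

105 months

Monthly rate r = 21.1%/12 = 1.75833% = 0.0175833.
While 4% of the post-interest balance exceeds $30.00, each month B ← (B·(1+r))·(1 − 0.04), i.e. B shrinks by the factor (1+r)·0.96 = 0.97688.
This holds for months 1–72. Entering month 73 the balance is $732.73; 4% of the post-interest balance is now below $30.00, so the flat $30.00 minimum applies from here.
From month 73 a fixed $30.00 at rate r clears $732.73 in 33 more payments. Total: 72 + 33 = 105 months.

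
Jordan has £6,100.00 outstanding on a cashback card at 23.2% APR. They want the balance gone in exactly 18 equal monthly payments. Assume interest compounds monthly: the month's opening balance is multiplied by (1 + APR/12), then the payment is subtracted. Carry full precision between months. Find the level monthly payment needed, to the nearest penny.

Monthly rate r = 23.2%/12 = 1.93333% = 0.0193333.
Level-payment amortization: P = B₀·r / (1 − (1+r)^(−n)) = 6100.00·0.0193333 / (1 − 1.01933^(−18)).
Denominator 1 − (1+r)^(−18) = 0.291552086.
P = 117.933 / 0.291552086 ≈ 404.50.

£404.50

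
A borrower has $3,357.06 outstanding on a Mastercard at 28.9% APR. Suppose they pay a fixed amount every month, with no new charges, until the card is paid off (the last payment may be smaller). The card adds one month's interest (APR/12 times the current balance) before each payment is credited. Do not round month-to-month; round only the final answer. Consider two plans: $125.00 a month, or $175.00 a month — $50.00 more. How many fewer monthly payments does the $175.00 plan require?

Monthly rate r = 28.9%/12 = 2.40833% = 0.0240833.
At $125.00/mo: n = ⌈−ln(1 − rB₀/P)/ln(1+r)⌉ = 44 payments (last $91.65); total interest = total paid − $3,357.06 = $2,109.59.
At $175.00/mo: 27 payments (last $8.50); total interest $1,201.44.
Payments saved = 44 − 27 = 17.

17 fewer payments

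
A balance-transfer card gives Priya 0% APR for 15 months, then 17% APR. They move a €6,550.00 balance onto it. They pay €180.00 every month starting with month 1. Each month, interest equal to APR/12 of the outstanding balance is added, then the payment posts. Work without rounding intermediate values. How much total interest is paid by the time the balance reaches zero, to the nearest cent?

Promo months 1–15 at r₀ = 0%/12 = 0; months 16+ at r₁ = 17%/12 = 0.0141667.
After month 15 (no interest yet): B = €6,550.00 − 15·€180.00 = €3,850.00.
Then at r₁ with €180.00/mo: n₂ = −ln(1 − r₁·B/P)/ln(1+r₁) ≈ 25.66 → 26 more payments.
Total paid = 40·€180.00 + €119.31 = €7,319.31; interest = €7,319.31 − €6,550.00 = €769.31.

€769.31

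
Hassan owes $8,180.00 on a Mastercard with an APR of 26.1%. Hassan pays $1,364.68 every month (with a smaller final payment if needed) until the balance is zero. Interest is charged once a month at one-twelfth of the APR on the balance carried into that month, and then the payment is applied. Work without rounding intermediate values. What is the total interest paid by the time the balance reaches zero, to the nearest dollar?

$683

Monthly rate r = 26.1%/12 = 2.175% = 0.02175.
Payoff takes n = ⌈−ln(1 − rB₀/P)/ln(1+r)⌉ = ⌈6.492⌉ = 7 payments; the last is $675.19.
Total paid = 6·$1,364.68 + $675.19 = $8,863.27.
Total interest = total paid − principal = $8,863.27 − $8,180.00 = $683.27.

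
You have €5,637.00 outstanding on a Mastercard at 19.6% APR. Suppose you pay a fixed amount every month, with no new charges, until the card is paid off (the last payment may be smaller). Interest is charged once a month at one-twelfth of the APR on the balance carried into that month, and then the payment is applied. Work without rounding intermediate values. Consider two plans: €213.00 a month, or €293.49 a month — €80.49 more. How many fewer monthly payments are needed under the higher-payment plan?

11 fewer payments

Monthly rate r = 19.6%/12 = 1.63333% = 0.0163333.
At €213.00/mo: n = ⌈−ln(1 − rB₀/P)/ln(1+r)⌉ = 35 payments (last €200.48); total interest = total paid − €5,637.00 = €1,805.48.
At €293.49/mo: 24 payments (last €69.71); total interest €1,182.98.
Payments saved = 35 − 24 = 11.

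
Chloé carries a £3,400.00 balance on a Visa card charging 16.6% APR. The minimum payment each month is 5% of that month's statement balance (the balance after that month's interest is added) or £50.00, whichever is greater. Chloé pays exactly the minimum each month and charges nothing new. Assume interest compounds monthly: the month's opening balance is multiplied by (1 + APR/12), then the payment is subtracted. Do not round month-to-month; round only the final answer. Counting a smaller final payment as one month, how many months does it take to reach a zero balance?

Monthly rate r = 16.6%/12 = 1.38333% = 0.0138333.
While 5% of the post-interest balance exceeds £50.00, each month B ← (B·(1+r))·(1 − 0.05), i.e. B shrinks by the factor (1+r)·0.95 = 0.96314.
This holds for months 1–33. Entering month 34 the balance is £984.59; 5% of the post-interest balance is now below £50.00, so the flat £50.00 minimum applies from here.
From month 34 a fixed £50.00 at rate r clears £984.59 in 24 more payments. Total: 33 + 24 = 57 months.

57 months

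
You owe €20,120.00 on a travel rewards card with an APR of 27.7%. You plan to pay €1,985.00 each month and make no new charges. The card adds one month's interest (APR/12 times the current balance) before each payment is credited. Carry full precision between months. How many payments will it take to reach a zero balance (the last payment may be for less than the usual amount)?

Monthly rate r = 27.7%/12 = 2.30833% = 0.0230833.
Recurrence: B ← B·(1+r) − €1,985.00.
Month 1: interest €464.44; balance after payment €18,599.44.
Month 2: interest €429.34; balance after payment €17,043.77.
Closed form: n = −ln(1 − rB₀/P)/ln(1+r) = −ln(0.76603)/ln(1.02308) ≈ 11.680, so the balance reaches zero during payment 12.

12 months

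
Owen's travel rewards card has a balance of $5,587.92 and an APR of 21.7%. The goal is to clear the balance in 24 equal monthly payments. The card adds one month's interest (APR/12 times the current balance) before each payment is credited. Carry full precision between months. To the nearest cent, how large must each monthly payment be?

Monthly rate r = 21.7%/12 = 1.80833% = 0.0180833.
Level-payment amortization: P = B₀·r / (1 − (1+r)^(−n)) = 5587.92·0.0180833 / (1 − 1.01808^(−24)).
Denominator 1 − (1+r)^(−24) = 0.349570647.
P = 101.048 / 0.349570647 ≈ 289.06.

$289.06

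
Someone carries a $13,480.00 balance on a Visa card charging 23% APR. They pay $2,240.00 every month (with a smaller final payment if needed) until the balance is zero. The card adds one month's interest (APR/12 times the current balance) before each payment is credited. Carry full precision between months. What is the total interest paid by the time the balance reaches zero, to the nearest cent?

Monthly rate r = 23%/12 = 1.91667% = 0.0191667.
Payoff takes n = ⌈−ln(1 − rB₀/P)/ln(1+r)⌉ = ⌈6.455⌉ = 7 payments; the last is $1,024.99.
Total paid = 6·$2,240.00 + $1,024.99 = $14,464.99.
Total interest = total paid − principal = $14,464.99 − $13,480.00 = $984.99.

$984.99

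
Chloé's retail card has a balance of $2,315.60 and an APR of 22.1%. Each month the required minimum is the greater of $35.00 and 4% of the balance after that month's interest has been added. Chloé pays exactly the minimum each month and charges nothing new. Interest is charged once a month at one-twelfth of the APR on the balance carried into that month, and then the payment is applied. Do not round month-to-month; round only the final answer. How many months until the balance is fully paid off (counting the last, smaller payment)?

Monthly rate r = 22.1%/12 = 1.84167% = 0.0184167.
While 4% of the post-interest balance exceeds $35.00, each month B ← (B·(1+r))·(1 − 0.04), i.e. B shrinks by the factor (1+r)·0.96 = 0.97768.
This holds for months 1–44. Entering month 45 the balance is $857.67; 4% of the post-interest balance is now below $35.00, so the flat $35.00 minimum applies from here.
From month 45 a fixed $35.00 at rate r clears $857.67 in 33 more payments. Total: 44 + 33 = 77 months.

77 months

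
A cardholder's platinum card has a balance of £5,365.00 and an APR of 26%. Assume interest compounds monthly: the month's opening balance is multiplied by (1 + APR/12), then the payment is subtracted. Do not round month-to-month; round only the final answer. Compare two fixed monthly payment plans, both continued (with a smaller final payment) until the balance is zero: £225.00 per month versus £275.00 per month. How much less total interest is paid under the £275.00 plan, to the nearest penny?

£582.05

Monthly rate r = 26%/12 = 2.16667% = 0.0216667.
At £225.00/mo: n = ⌈−ln(1 − rB₀/P)/ln(1+r)⌉ = 34 payments (last £206.01); total interest = total paid − £5,365.00 = £2,266.01.
At £275.00/mo: 26 payments (last £173.96); total interest £1,683.96.
Interest saved = £2,266.01 − £1,683.96 = £582.05.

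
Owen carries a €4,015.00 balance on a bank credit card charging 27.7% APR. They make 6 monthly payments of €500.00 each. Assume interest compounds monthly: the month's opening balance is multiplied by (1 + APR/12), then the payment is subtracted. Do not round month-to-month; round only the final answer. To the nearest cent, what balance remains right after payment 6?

€1,425.63

Monthly rate r = 27.7%/12 = 2.30833% = 0.0230833.
Each month: B ← B·(1+r) − €500.00.
Month 1: interest €92.68; balance after payment €3,607.68.
Month 2: interest €83.28; balance after payment €3,190.96.
Month 3: interest €73.66; balance after payment €2,764.61.
Month 4: interest €63.82; balance after payment €2,328.43.
Month 5: interest €53.75; balance after payment €1,882.18.
Month 6: interest €43.45; balance after payment €1,425.63.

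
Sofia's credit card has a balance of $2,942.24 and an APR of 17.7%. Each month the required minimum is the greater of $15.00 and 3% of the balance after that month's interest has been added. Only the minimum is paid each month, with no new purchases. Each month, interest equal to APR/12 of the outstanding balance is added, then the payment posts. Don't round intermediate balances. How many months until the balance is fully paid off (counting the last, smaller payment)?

159 months

Monthly rate r = 17.7%/12 = 1.475% = 0.01475.
While 3% of the post-interest balance exceeds $15.00, each month B ← (B·(1+r))·(1 − 0.03), i.e. B shrinks by the factor (1+r)·0.97 = 0.98431.
This holds for months 1–113. Entering month 114 the balance is $492.56; 3% of the post-interest balance is now below $15.00, so the flat $15.00 minimum applies from here.
From month 114 a fixed $15.00 at rate r clears $492.56 in 46 more payments. Total: 113 + 46 = 159 months.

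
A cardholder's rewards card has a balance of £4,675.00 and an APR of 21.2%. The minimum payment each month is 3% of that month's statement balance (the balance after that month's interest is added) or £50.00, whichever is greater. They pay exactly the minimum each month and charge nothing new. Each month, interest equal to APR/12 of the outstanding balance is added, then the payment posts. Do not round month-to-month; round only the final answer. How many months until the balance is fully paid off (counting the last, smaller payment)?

131 months

Monthly rate r = 21.2%/12 = 1.76667% = 0.0176667.
While 3% of the post-interest balance exceeds £50.00, each month B ← (B·(1+r))·(1 − 0.03), i.e. B shrinks by the factor (1+r)·0.97 = 0.98714.
This holds for months 1–82. Entering month 83 the balance is £1,617.03; 3% of the post-interest balance is now below £50.00, so the flat £50.00 minimum applies from here.
From month 83 a fixed £50.00 at rate r clears £1,617.03 in 49 more payments. Total: 82 + 49 = 131 months.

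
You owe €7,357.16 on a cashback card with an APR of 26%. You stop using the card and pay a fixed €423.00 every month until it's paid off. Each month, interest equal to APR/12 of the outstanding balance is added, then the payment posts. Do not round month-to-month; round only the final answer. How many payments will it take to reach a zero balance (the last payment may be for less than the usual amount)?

Monthly rate r = 26%/12 = 2.16667% = 0.0216667.
Recurrence: B ← B·(1+r) − €423.00.
Month 1: interest €159.41; balance after payment €7,093.57.
Month 2: interest €153.69; balance after payment €6,824.26.
Closed form: n = −ln(1 − rB₀/P)/ln(1+r) = −ln(0.62316)/ln(1.02167) ≈ 22.065, so the balance reaches zero during payment 23.

23 payments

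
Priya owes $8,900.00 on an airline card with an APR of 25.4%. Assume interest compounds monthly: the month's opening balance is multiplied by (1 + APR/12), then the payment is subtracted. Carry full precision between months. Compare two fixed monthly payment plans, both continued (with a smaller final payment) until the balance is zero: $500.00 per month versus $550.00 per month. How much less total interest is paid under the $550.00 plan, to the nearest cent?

$277.29

Monthly rate r = 25.4%/12 = 2.11667% = 0.0211667.
At $500.00/mo: n = ⌈−ln(1 − rB₀/P)/ln(1+r)⌉ = 23 payments (last $288.39); total interest = total paid − $8,900.00 = $2,388.39.
At $550.00/mo: 21 payments (last $11.10); total interest $2,111.10.
Interest saved = $2,388.39 − $2,111.10 = $277.29.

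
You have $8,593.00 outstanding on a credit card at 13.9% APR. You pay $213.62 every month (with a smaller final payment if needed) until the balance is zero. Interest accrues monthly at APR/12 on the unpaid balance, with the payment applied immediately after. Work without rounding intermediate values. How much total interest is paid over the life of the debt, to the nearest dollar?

$3,042

Monthly rate r = 13.9%/12 = 1.15833% = 0.0115833.
Payoff takes n = ⌈−ln(1 − rB₀/P)/ln(1+r)⌉ = ⌈54.465⌉ = 55 payments; the last is $99.63.
Total paid = 54·$213.62 + $99.63 = $11,635.11.
Total interest = total paid − principal = $11,635.11 − $8,593.00 = $3,042.11.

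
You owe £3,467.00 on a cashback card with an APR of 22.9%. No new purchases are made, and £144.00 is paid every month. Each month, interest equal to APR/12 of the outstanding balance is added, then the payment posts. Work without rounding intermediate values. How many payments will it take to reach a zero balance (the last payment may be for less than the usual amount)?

33 months

Monthly rate r = 22.9%/12 = 1.90833% = 0.0190833.
Recurrence: B ← B·(1+r) − £144.00.
Month 1: interest £66.16; balance after payment £3,389.16.
Month 2: interest £64.68; balance after payment £3,309.84.
Closed form: n = −ln(1 − rB₀/P)/ln(1+r) = −ln(0.54054)/ln(1.01908) ≈ 32.543, so the balance reaches zero during payment 33.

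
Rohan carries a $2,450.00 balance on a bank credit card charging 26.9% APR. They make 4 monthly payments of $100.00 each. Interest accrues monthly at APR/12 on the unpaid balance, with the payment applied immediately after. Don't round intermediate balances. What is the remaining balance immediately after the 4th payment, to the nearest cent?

Monthly rate r = 26.9%/12 = 2.24167% = 0.0224167.
Each month: B ← B·(1+r) − $100.00.
Month 1: interest $54.92; balance after payment $2,404.92.
Month 2: interest $53.91; balance after payment $2,358.83.
Month 3: interest $52.88; balance after payment $2,311.71.
Month 4: interest $51.82; balance after payment $2,263.53.

$2,263.53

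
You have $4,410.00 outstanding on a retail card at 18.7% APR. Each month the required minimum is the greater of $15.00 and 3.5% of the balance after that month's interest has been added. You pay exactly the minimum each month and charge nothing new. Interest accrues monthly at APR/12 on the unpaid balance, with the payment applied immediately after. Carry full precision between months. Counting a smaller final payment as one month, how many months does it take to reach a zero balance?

154 months

Monthly rate r = 18.7%/12 = 1.55833% = 0.0155833.
While 3.5% of the post-interest balance exceeds $15.00, each month B ← (B·(1+r))·(1 − 0.035), i.e. B shrinks by the factor (1+r)·0.965 = 0.98004.
This holds for months 1–117. Entering month 118 the balance is $416.73; 3.5% of the post-interest balance is now below $15.00, so the flat $15.00 minimum applies from here.
From month 118 a fixed $15.00 at rate r clears $416.73 in 37 more payments. Total: 117 + 37 = 154 months.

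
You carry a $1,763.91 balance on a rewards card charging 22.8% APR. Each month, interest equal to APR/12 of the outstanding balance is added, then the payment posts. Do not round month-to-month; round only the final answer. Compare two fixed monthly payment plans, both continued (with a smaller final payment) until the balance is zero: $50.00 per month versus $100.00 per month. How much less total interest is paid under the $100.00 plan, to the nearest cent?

Monthly rate r = 22.8%/12 = 1.9% = 0.019.
At $50.00/mo: n = ⌈−ln(1 − rB₀/P)/ln(1+r)⌉ = 59 payments (last $47.49); total interest = total paid − $1,763.91 = $1,183.58.
At $100.00/mo: 22 payments (last $68.88); total interest $404.97.
Interest saved = $1,183.58 − $404.97 = $778.61.

$778.61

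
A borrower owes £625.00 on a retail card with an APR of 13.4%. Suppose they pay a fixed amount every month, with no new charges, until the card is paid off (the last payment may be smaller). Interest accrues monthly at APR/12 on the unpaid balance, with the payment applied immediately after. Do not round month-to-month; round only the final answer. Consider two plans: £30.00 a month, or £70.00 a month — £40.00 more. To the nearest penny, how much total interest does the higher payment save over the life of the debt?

£53.22

Monthly rate r = 13.4%/12 = 1.11667% = 0.0111667.
At £30.00/mo: n = ⌈−ln(1 − rB₀/P)/ln(1+r)⌉ = 24 payments (last £25.38); total interest = total paid − £625.00 = £90.38.
At £70.00/mo: 10 payments (last £32.16); total interest £37.16.
Interest saved = £90.38 − £37.16 = £53.22.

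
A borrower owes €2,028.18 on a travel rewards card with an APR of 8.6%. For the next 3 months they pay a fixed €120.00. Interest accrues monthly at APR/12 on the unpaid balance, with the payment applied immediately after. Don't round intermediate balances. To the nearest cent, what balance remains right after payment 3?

Monthly rate r = 8.6%/12 = 0.716667% = 0.00716667.
Each month: B ← B·(1+r) − €120.00.
Month 1: interest €14.54; balance after payment €1,922.72.
Month 2: interest €13.78; balance after payment €1,816.49.
Month 3: interest €13.02; balance after payment €1,709.51.

€1,709.51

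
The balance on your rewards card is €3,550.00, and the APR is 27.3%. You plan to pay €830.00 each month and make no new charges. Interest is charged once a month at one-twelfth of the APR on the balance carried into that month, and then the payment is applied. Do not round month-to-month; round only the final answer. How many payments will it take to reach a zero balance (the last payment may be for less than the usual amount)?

Monthly rate r = 27.3%/12 = 2.275% = 0.02275.
Recurrence: B ← B·(1+r) − €830.00.
Month 1: interest €80.76; balance after payment €2,800.76.
Month 2: interest €63.72; balance after payment €2,034.48.
Month 3: interest €46.28; balance after payment €1,250.76.
Month 4: interest €28.45; balance after payment €449.22.
Month 5: interest €10.22; balance after payment €0.00.

5 payments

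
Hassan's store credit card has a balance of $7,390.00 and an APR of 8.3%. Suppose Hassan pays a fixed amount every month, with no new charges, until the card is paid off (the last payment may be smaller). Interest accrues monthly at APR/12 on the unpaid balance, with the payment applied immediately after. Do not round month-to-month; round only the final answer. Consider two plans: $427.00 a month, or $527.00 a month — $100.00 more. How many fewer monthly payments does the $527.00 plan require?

4 fewer payments

Monthly rate r = 8.3%/12 = 0.691667% = 0.00691667.
At $427.00/mo: n = ⌈−ln(1 − rB₀/P)/ln(1+r)⌉ = 19 payments (last $212.67); total interest = total paid − $7,390.00 = $508.67.
At $527.00/mo: 15 payments (last $422.52); total interest $410.52.
Payments saved = 19 − 15 = 4.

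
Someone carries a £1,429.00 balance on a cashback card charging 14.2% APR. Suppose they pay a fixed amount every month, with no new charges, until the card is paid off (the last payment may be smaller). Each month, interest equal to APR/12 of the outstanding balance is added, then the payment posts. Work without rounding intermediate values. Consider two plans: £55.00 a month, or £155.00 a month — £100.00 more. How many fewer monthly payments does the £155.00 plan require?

Monthly rate r = 14.2%/12 = 1.18333% = 0.0118333.
At £55.00/mo: n = ⌈−ln(1 − rB₀/P)/ln(1+r)⌉ = 32 payments (last £12.67); total interest = total paid − £1,429.00 = £288.67.
At £155.00/mo: 10 payments (last £127.20); total interest £93.20.
Payments saved = 32 − 10 = 22.

22 fewer payments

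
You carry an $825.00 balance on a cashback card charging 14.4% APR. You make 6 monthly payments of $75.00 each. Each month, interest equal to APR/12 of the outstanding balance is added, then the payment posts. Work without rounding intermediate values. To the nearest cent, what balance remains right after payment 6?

$422.49

Monthly rate r = 14.4%/12 = 1.2% = 0.012.
Each month: B ← B·(1+r) − $75.00.
Month 1: interest $9.90; balance after payment $759.90.
Month 2: interest $9.12; balance after payment $694.02.
Month 3: interest $8.33; balance after payment $627.35.
Month 4: interest $7.53; balance after payment $559.88.
Month 5: interest $6.72; balance after payment $491.59.
Month 6: interest $5.90; balance after payment $422.49.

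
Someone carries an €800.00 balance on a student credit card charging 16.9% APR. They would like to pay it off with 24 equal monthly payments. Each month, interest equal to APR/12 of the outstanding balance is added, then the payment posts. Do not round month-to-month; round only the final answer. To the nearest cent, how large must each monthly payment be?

Monthly rate r = 16.9%/12 = 1.40833% = 0.0140833.
Level-payment amortization: P = B₀·r / (1 − (1+r)^(−n)) = 800.00·0.0140833 / (1 − 1.01408^(−24)).
Denominator 1 − (1+r)^(−24) = 0.285121034.
P = 11.2667 / 0.285121034 ≈ 39.52.

€39.52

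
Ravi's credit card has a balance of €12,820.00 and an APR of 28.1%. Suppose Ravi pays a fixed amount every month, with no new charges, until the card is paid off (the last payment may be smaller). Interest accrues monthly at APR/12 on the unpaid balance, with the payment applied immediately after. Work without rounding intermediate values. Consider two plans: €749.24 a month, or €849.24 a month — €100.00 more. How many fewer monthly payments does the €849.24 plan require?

4 fewer payments

Monthly rate r = 28.1%/12 = 2.34167% = 0.0234167.
At €749.24/mo: n = ⌈−ln(1 − rB₀/P)/ln(1+r)⌉ = 23 payments (last €89.06); total interest = total paid − €12,820.00 = €3,752.34.
At €849.24/mo: 19 payments (last €717.94); total interest €3,184.26.
Payments saved = 23 − 19 = 4.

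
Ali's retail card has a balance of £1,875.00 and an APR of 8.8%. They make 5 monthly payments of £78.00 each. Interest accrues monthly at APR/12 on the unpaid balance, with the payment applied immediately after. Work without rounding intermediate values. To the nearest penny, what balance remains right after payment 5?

£1,549.00

Monthly rate r = 8.8%/12 = 0.733333% = 0.00733333.
Each month: B ← B·(1+r) − £78.00.
Month 1: interest £13.75; balance after payment £1,810.75.
Month 2: interest £13.28; balance after payment £1,746.03.
Month 3: interest £12.80; balance after payment £1,680.83.
Month 4: interest £12.33; balance after payment £1,615.16.
Month 5: interest £11.84; balance after payment £1,549.00.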